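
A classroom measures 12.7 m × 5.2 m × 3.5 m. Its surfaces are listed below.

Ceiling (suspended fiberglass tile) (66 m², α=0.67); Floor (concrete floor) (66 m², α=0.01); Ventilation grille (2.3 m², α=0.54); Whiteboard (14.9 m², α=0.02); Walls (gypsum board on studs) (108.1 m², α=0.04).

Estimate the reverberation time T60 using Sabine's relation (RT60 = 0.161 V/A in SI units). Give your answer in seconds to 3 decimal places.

0.733 sec

Equivalent absorption area: A = 66·0.67 + 66·0.01 + 2.3·0.54 + 14.9·0.02 + 108.1·0.04 = 50.744 m².
Volume V = 12.7 × 5.2 × 3.5 = 231.14 m³.
Sabine: RT60 = 0.161 × 231.14 / 50.744 = 0.733 s.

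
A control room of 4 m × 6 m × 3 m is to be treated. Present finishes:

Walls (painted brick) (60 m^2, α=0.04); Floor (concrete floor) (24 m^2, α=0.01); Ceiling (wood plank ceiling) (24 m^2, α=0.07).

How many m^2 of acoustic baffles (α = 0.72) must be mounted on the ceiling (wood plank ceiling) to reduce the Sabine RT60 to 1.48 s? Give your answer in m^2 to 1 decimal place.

5.4

Total absorption A₁ = 60·0.04 + 24·0.01 + 24·0.07
  = 2.400 + 0.240 + 1.680 = 4.320 m^2 sabins.
Required A₂ = 0.161·72/1.48 = 7.832 sabins.
ΔA needed = 7.832 − 4.320 = 3.512 sabins.
Each m^2 of panel replacing the ceiling (wood plank ceiling) adds (0.72 − 0.07) = 0.65 sabins.
Panel area = 3.512 / 0.65 = 5.4 m^2.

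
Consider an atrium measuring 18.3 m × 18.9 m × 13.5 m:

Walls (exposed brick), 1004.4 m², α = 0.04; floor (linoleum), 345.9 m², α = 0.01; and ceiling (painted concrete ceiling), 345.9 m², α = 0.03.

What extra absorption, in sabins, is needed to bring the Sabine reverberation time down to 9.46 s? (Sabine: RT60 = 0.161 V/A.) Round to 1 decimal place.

25.5 sabins

Equivalent absorption area: A₁ = 1004.4*0.04 + 345.9*0.01 + 345.9*0.03 = 54.012 m².
Target A₂ = 0.161·4669.245/9.46 = 79.466 sabins (V = 4669.245 m³).
Shortfall: 79.466 − 54.012 = 25.5 sabins.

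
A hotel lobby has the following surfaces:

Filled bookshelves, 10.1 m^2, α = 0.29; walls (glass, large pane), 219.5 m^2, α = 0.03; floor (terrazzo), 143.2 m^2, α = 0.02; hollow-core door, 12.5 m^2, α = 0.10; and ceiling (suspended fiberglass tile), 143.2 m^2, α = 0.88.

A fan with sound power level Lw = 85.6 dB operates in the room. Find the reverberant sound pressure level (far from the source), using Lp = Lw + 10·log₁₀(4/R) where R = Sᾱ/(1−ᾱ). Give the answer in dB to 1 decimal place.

Σ(Sᵢαᵢ) = 10.1·0.29 + 219.5·0.03 + 143.2·0.02 + 12.5·0.10 + 143.2·0.88 = 139.644; total area S = 528.5 m^2.
ᾱ = 0.2642, so room constant R = A/(1−ᾱ) = 189.785 m^2.
Lp = Lw + 10 log₁₀(4/R) = 85.6 -16.76 = 68.8 dB.

68.8 dB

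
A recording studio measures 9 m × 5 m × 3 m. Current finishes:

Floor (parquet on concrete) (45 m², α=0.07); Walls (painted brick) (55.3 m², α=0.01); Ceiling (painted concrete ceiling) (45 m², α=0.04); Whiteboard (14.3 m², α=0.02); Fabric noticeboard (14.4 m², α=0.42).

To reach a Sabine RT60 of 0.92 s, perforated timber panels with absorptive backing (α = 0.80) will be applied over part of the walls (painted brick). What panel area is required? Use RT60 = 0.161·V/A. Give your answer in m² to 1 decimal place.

A₁ = Σ Sᵢαᵢ = 45*0.07 + 55.3*0.01 + 45*0.04 + 14.3*0.02 + 14.4*0.42 = 11.837 sabins.
Required A₂ = 0.161·135/0.92 = 23.625 sabins.
ΔA needed = 23.625 − 11.837 = 11.788 sabins.
Net gain per m²: Δα = 0.80 − 0.01 = 0.79.
Panel area = 11.788 / 0.79 = 14.9 m².

14.9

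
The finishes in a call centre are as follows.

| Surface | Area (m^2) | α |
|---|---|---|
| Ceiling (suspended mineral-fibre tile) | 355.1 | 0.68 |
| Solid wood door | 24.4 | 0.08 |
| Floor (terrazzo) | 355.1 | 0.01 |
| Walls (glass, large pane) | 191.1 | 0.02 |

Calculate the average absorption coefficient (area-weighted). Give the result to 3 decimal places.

0.271

S = Σ Sᵢ = 355.1 + 24.4 + 355.1 + 191.1 = 925.7 m^2.
A = 355.1*0.68 + 24.4*0.08 + 355.1*0.01 + 191.1*0.02 = 250.793 sabins.
ᾱ = A/S = 0.271.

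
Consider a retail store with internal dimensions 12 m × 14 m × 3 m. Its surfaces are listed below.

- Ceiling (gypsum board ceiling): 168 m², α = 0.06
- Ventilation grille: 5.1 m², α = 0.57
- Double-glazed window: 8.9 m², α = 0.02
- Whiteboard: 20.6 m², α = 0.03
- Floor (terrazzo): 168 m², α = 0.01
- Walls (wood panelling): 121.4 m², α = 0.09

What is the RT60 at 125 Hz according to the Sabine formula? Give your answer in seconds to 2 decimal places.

3.07 s

Total absorption A = 168·0.06 + 5.1·0.57 + 8.9·0.02 + 20.6·0.03 + 168·0.01 + 121.4·0.09
  = 10.080 + 2.907 + 0.178 + 0.618 + 1.680 + 10.926 = 26.389 m² sabins.
Volume V = 12 × 14 × 3 = 504 m³.
Sabine: RT60 = 0.161 × 504 / 26.389 = 3.07 s.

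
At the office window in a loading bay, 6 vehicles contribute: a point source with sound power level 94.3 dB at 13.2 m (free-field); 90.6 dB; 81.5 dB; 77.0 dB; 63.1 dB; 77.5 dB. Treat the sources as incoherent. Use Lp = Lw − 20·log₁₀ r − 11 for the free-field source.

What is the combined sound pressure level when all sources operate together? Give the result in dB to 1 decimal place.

Source at 13.2 m: Lp = 94.3 − 20·log₁₀(13.2) − 11 = 60.9 dB.
Converting to relative power and adding: 10^(60.9/10) + 10^(90.6/10) + 10^(81.5/10) + 10^(77.0/10) + 10^(63.1/10) + 10^(77.5/10) = 1.399e+09.
Back to dB: 10·log₁₀ Σ = 91.5 dB.

91.5 dB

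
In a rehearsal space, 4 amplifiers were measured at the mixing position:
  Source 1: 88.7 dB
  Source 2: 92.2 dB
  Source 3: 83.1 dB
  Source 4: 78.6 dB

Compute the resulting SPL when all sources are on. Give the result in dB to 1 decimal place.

94.3 dB

Sum in the linear (power) domain: Σ 10^(Lᵢ/10) = 10^(88.7/10) + 10^(92.2/10) + 10^(83.1/10) + 10^(78.6/10) = 2.678e+09.
L_total = 10·log₁₀(2.678e+09) = 94.3 dB.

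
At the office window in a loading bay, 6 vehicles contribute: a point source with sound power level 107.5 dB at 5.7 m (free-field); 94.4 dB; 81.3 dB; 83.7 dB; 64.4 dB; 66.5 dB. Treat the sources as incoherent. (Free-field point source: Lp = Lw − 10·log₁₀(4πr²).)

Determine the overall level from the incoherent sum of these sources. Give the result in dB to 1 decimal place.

Source at 5.7 m: Lp = 107.5 − 10·log₁₀(4π·5.7²) = 107.5 − 10·log₁₀(408.281) = 81.4 dB.
Sum in the linear (power) domain: Σ 10^(Lᵢ/10) = 10^(81.4/10) + 10^(94.4/10) + 10^(81.3/10) + 10^(83.7/10) + 10^(64.4/10) + 10^(66.5/10) = 3.269e+09.
L_total = 10·log₁₀(3.269e+09) = 95.1 dB.

95.1 dB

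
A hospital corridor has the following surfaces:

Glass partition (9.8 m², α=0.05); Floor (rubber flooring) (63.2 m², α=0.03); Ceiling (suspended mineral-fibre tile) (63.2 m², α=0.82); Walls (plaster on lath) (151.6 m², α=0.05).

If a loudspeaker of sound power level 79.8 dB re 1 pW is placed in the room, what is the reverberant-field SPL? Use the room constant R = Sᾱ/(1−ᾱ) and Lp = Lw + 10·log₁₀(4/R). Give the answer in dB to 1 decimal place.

Σ(Sᵢαᵢ) = 9.8×0.05 + 63.2×0.03 + 63.2×0.82 + 151.6×0.05 = 61.790; total area S = 287.8 m².
ᾱ = 0.2147, so room constant R = A/(1−ᾱ) = 78.683 m².
Lp = Lw + 10 log₁₀(4/R) = 79.8 -12.94 = 66.9 dB.

66.9 dB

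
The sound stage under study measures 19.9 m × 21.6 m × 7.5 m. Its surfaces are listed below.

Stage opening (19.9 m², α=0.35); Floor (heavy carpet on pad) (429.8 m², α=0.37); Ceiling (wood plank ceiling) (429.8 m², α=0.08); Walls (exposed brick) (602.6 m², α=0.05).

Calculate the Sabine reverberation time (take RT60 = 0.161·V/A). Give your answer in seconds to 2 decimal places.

2.25 s

A = Σ Sᵢαᵢ = 19.9×0.35 + 429.8×0.37 + 429.8×0.08 + 602.6×0.05 = 230.505 sabins.
V = 19.9·21.6·7.5 = 3223.8 m³.
Sabine: RT60 = 0.161 × 3223.8 / 230.505 = 2.25 s.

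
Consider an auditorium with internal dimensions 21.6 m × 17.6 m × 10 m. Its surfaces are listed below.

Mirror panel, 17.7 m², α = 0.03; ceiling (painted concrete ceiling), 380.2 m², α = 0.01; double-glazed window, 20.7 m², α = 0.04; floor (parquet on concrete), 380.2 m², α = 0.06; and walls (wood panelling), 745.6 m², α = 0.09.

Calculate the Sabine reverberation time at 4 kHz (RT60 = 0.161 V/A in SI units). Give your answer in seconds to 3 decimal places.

6.437 seconds

Summing Sᵢαᵢ: 0.531 + 3.802 + 0.828 + 22.812 + 67.104 → A = 95.077 sabins.
Volume V = 21.6 × 17.6 × 10 = 3801.6 m³.
T = 0.161 V/A = 0.161·3801.6/95.077 = 6.437 s.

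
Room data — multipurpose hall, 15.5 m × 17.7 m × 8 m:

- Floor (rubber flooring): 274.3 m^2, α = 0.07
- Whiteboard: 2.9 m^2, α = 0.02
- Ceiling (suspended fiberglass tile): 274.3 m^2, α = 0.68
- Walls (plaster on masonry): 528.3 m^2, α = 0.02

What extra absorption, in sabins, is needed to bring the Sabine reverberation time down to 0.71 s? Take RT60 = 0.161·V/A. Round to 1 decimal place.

Equivalent absorption area: A₁ = 274.3×0.07 + 2.9×0.02 + 274.3×0.68 + 528.3×0.02 = 216.349 m^2.
Target A₂ = 0.161·2194.8/0.71 = 497.694 sabins (V = 2194.8 m³).
ΔA = A₂ − A₁ = 497.694 − 216.349 = 281.3 sabins.

281.3 sabins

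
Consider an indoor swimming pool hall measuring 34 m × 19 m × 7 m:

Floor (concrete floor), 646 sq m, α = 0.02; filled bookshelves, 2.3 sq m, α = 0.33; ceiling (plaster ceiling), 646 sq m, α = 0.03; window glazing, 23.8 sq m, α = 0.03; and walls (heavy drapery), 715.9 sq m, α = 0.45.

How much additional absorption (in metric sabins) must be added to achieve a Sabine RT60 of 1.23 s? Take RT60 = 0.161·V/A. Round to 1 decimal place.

Summing Sᵢαᵢ: 12.920 + 0.759 + 19.380 + 0.714 + 322.155 → A₁ = 355.928 sabins.
Target A₂ = 0.161·4522/1.23 = 591.904 sabins (V = 4522 m³).
ΔA = A₂ − A₁ = 591.904 − 355.928 = 236.0 sabins.

236.0 sabins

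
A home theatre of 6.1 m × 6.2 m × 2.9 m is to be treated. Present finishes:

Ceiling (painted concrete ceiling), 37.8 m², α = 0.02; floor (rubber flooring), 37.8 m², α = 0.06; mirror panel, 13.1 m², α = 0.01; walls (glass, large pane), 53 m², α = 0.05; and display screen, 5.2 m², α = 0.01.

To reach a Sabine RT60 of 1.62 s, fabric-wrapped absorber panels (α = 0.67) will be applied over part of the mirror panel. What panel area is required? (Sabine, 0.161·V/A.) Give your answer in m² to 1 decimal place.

A₁ = Σ Sᵢαᵢ = 37.8·0.02 + 37.8·0.06 + 13.1·0.01 + 53·0.05 + 5.2·0.01 = 5.857 sabins.
Required A₂ = 0.161·109.678/1.62 = 10.900 sabins.
Absorption to add: 10.900 − 5.857 = 5.043 sabins.
Net gain per m²: Δα = 0.67 − 0.01 = 0.66.
Area = ΔA/Δα = 5.043/0.66 = 7.6 m².

7.6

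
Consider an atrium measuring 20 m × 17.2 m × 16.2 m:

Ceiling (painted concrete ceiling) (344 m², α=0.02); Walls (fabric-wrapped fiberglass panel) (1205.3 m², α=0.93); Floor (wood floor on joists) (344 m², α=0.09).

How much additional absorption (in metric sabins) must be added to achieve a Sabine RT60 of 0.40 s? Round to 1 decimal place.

1084.3 sabins

Equivalent absorption area: A₁ = 344*0.02 + 1205.3*0.93 + 344*0.09 = 1158.769 m².
Target A₂ = 0.161·5572.8/0.40 = 2243.052 sabins (V = 5572.8 m³).
Shortfall: 2243.052 − 1158.769 = 1084.3 sabins.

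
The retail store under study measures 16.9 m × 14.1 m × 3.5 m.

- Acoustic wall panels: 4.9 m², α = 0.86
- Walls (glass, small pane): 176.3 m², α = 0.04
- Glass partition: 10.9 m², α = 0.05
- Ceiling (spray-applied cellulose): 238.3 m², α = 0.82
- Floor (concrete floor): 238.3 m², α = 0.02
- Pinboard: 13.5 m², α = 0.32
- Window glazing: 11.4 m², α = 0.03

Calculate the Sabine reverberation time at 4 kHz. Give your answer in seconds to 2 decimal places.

Summing Sᵢαᵢ: 4.214 + 7.052 + 0.545 + 195.406 + 4.766 + 4.320 + 0.342 → A = 216.645 sabins.
Volume V = 16.9 × 14.1 × 3.5 = 834.015 m³.
Sabine: RT60 = 0.161 × 834.015 / 216.645 = 0.62 s.

0.62 s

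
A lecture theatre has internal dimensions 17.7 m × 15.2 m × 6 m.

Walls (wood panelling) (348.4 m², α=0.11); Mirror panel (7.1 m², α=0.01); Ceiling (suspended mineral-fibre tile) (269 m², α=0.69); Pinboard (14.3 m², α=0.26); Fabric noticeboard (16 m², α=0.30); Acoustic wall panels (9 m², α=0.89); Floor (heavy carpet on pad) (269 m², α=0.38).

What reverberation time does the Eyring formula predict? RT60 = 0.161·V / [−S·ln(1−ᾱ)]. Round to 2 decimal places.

S = Σ Sᵢ = 932.8 m².
Absorption A = 348.4·0.11 + 7.1·0.01 + 269·0.69 + 14.3·0.26 + 16·0.30 + 9·0.89 + 269·0.38 = 342.753 sabins.
Mean coefficient ᾱ = A/S = 0.3674.
Eyring denominator: −S ln(1−ᾱ) = 427.145.
V = 17.7 × 15.2 × 6 = 1614.24 m³.
RT60 = 0.161 × 1614.24 / 427.145 = 0.61 s.

0.61 seconds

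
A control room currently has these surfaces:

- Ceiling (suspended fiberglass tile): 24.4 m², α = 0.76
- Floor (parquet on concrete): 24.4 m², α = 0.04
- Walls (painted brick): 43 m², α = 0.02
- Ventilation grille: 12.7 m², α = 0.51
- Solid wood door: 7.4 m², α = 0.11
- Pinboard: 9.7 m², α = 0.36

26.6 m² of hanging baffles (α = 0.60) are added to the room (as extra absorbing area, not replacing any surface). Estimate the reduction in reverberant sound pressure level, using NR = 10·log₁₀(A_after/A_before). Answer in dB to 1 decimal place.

1.8 dB

A_before = Σ Sᵢαᵢ = 24.4·0.76 + 24.4·0.04 + 43·0.02 + 12.7·0.51 + 7.4·0.11 + 9.7·0.36 = 31.163 sabins.
Treatment contributes 26.6·0.60 = 15.960 sabins.
New total A_after = 47.123 sabins.
Reduction = 10 log₁₀(A_after/A_before) = 10 log₁₀(1.5121) = 1.8 dB.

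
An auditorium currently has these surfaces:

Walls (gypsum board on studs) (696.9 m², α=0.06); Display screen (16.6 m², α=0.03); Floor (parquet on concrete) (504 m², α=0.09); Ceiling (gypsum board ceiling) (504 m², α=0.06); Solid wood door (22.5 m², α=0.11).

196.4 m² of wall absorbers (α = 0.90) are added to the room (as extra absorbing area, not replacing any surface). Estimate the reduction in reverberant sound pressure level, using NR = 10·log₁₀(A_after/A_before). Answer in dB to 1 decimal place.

3.9 dB

A_before = Σ Sᵢαᵢ = 696.9×0.06 + 16.6×0.03 + 504×0.09 + 504×0.06 + 22.5×0.11 = 120.387 sabins.
Added absorption = 196.4 × 0.90 = 176.760 sabins.
A_after = 120.387 + 176.760 = 297.147 sabins.
NR = 10·log₁₀(297.147/120.387) = 3.9 dB.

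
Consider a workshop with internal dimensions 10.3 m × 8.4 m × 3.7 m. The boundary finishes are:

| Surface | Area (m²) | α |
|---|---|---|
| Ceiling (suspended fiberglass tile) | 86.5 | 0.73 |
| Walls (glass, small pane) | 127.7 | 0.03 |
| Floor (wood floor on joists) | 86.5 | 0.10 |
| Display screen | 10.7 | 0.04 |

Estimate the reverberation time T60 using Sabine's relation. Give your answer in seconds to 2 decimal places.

0.68 s

Equivalent absorption area: A = 86.5*0.73 + 127.7*0.03 + 86.5*0.10 + 10.7*0.04 = 76.054 m².
Room volume: 320.124 m³.
T = 0.161 V/A = 0.161·320.124/76.054 = 0.68 s.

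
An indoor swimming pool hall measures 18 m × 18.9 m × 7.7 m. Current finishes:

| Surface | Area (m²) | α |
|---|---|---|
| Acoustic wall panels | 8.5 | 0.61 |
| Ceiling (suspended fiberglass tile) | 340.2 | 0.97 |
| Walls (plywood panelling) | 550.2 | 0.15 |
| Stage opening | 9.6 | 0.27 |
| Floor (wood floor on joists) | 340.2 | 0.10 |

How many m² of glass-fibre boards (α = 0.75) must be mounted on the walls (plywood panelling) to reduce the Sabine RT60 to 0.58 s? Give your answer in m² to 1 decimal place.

454.7

Summing Sᵢαᵢ: 5.185 + 329.994 + 82.530 + 2.592 + 34.020 → A₁ = 454.321 sabins.
Required A₂ = 0.161·2619.54/0.58 = 727.148 sabins.
ΔA needed = 727.148 − 454.321 = 272.827 sabins.
Each m² of panel replacing the walls (plywood panelling) adds (0.75 − 0.15) = 0.60 sabins.
Area = ΔA/Δα = 272.827/0.60 = 454.7 m².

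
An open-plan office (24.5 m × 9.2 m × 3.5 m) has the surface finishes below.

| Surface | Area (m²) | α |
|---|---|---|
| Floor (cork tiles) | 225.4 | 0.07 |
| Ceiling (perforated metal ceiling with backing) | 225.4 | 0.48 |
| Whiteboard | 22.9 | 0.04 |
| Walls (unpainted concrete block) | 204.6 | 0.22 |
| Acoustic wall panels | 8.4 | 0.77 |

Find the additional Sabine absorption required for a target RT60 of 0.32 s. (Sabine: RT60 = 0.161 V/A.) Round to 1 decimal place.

220.5 sabins

Total absorption A₁ = 225.4×0.07 + 225.4×0.48 + 22.9×0.04 + 204.6×0.22 + 8.4×0.77
  = 15.778 + 108.192 + 0.916 + 45.012 + 6.468 = 176.366 m² sabins.
Target A₂ = 0.161·788.9/0.32 = 396.915 sabins (V = 788.9 m³).
ΔA = A₂ − A₁ = 396.915 − 176.366 = 220.5 sabins.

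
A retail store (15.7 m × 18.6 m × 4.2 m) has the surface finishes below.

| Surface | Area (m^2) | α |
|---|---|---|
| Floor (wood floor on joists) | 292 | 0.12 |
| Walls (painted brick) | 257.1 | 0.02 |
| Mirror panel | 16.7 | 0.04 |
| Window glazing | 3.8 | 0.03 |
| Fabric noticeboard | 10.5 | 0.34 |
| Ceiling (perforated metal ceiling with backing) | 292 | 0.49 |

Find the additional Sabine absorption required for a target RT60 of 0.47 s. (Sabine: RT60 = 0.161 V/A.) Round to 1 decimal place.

232.5 sabins

Equivalent absorption area: A₁ = 292*0.12 + 257.1*0.02 + 16.7*0.04 + 3.8*0.03 + 10.5*0.34 + 292*0.49 = 187.614 m^2.
Target A₂ = 0.161·1226.484/0.47 = 420.136 sabins (V = 1226.484 m³).
ΔA = A₂ − A₁ = 420.136 − 187.614 = 232.5 sabins.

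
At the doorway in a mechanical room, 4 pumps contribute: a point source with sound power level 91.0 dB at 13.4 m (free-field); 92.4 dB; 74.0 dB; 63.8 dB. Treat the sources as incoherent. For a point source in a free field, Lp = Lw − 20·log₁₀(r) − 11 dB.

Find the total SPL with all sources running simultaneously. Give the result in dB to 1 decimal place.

92.5 dB

Source at 13.4 m: Lp = 91.0 − 20·log₁₀(13.4) − 11 = 57.5 dB.
Sum in the linear (power) domain: Σ 10^(Lᵢ/10) = 10^(57.5/10) + 10^(92.4/10) + 10^(74.0/10) + 10^(63.8/10) = 1.766e+09.
L_total = 10·log₁₀(1.766e+09) = 92.5 dB.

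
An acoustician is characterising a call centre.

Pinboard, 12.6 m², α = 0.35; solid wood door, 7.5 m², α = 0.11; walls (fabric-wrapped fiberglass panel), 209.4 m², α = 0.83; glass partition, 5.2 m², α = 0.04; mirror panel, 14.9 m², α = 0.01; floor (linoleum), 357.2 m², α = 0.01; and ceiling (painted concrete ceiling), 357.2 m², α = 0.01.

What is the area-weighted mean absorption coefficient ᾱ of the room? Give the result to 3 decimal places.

0.194

Total surface area S = 964.0 m².
Σ(Sᵢαᵢ) = 12.6×0.35 + 7.5×0.11 + 209.4×0.83 + 5.2×0.04 + 14.9×0.01 + 357.2×0.01 + 357.2×0.01 = 186.538.
ᾱ = 186.538 / 964.0 = 0.194.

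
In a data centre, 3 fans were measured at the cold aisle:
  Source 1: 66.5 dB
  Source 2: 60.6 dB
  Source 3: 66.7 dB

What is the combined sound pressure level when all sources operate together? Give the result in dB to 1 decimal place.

Σ 10^(Lᵢ/10) = 1.029e+07.
L_total = 10·log₁₀(1.029e+07) = 70.1 dB.

70.1 dB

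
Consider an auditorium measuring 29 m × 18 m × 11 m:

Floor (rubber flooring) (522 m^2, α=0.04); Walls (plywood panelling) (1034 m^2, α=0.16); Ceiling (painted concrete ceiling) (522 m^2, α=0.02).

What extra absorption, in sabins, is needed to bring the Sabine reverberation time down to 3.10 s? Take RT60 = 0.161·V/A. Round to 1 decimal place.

Total absorption A₁ = 522×0.04 + 1034×0.16 + 522×0.02
  = 20.880 + 165.440 + 10.440 = 196.760 m^2 sabins.
V = 5742 m³. Required absorption A₂ = 0.161 × 5742 / 3.10 = 298.214 sabins.
Additional absorption ΔA = 298.214 − 196.760 = 101.5 sabins.

101.5 sabins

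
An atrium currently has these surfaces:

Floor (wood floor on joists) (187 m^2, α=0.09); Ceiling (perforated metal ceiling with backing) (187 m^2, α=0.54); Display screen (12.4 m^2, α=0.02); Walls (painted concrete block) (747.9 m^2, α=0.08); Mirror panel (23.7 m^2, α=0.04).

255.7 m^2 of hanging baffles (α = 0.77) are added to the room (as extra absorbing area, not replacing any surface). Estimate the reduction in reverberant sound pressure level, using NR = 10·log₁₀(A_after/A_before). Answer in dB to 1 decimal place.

Equivalent absorption area: A_before = 187×0.09 + 187×0.54 + 12.4×0.02 + 747.9×0.08 + 23.7×0.04 = 178.838 m^2.
Added absorption = 255.7 × 0.77 = 196.889 sabins.
New total A_after = 375.727 sabins.
Reduction = 10 log₁₀(A_after/A_before) = 10 log₁₀(2.1009) = 3.2 dB.

3.2 dB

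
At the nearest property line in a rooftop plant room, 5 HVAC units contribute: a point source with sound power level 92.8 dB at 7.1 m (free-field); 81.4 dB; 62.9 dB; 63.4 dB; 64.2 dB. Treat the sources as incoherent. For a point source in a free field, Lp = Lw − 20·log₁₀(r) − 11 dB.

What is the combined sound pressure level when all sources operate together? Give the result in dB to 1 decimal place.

81.7 dB

Source at 7.1 m: Lp = 92.8 − 20·log₁₀(7.1) − 11 = 64.8 dB.
Converting to relative power and adding: 10^(64.8/10) + 10^(81.4/10) + 10^(62.9/10) + 10^(63.4/10) + 10^(64.2/10) = 1.478e+08.
L_total = 10·log₁₀(1.478e+08) = 81.7 dB.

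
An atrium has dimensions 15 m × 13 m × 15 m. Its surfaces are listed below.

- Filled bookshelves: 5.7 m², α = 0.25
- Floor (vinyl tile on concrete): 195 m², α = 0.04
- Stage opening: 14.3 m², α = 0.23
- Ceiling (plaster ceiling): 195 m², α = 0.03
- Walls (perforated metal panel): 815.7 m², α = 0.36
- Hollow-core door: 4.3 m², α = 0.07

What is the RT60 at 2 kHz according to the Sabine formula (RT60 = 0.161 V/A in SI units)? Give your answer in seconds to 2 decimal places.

1.51 sec

Equivalent absorption area: A = 5.7·0.25 + 195·0.04 + 14.3·0.23 + 195·0.03 + 815.7·0.36 + 4.3·0.07 = 312.317 m².
Volume V = 15 × 13 × 15 = 2925 m³.
RT60 = 0.161 · V / A = 0.161 × 2925 / 312.317 = 1.51 s.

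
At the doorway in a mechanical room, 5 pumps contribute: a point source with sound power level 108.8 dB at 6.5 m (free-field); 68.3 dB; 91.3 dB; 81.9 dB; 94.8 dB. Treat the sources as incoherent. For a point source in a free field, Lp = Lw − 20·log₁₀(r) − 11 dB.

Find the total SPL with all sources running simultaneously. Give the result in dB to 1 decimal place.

Source at 6.5 m: Lp = 108.8 − 20·log₁₀(6.5) − 11 = 81.5 dB.
Converting to relative power and adding: 10^(81.5/10) + 10^(68.3/10) + 10^(91.3/10) + 10^(81.9/10) + 10^(94.8/10) = 4.672e+09.
L_total = 10·log₁₀(4.672e+09) = 96.7 dB.

96.7 dB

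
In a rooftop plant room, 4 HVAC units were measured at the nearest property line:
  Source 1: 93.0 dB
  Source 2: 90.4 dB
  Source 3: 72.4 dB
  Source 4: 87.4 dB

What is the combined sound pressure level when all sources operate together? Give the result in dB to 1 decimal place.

Sum in the linear (power) domain: Σ 10^(Lᵢ/10) = 10^(93.0/10) + 10^(90.4/10) + 10^(72.4/10) + 10^(87.4/10) = 3.659e+09.
Combined level = 10 log₁₀(3.659e+09) = 95.6 dB.

95.6 dB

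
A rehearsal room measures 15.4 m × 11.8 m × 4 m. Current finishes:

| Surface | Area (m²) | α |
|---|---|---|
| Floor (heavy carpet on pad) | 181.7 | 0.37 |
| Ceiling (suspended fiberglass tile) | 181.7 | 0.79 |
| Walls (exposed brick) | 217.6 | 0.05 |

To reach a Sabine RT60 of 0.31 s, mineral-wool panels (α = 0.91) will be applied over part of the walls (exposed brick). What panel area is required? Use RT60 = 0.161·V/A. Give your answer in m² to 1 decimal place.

181.2

Summing Sᵢαᵢ: 67.229 + 143.543 + 10.880 → A₁ = 221.652 sabins.
V = 726.88 m³. Target absorption A₂ = 0.161 × 726.88 / 0.31 = 377.509 sabins.
ΔA needed = 377.509 − 221.652 = 155.857 sabins.
Net gain per m²: Δα = 0.91 − 0.05 = 0.86.
Area = ΔA/Δα = 155.857/0.86 = 181.2 m².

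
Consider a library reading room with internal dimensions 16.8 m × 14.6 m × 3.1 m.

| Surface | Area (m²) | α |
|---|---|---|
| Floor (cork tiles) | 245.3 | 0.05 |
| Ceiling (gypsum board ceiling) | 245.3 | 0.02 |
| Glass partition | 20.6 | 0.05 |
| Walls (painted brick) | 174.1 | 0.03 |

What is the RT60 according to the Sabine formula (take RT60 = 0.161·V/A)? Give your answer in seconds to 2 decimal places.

Summing Sᵢαᵢ: 12.265 + 4.906 + 1.030 + 5.223 → A = 23.424 sabins.
V = 16.8·14.6·3.1 = 760.368 m³.
T = 0.161 V/A = 0.161·760.368/23.424 = 5.23 s.

5.23 seconds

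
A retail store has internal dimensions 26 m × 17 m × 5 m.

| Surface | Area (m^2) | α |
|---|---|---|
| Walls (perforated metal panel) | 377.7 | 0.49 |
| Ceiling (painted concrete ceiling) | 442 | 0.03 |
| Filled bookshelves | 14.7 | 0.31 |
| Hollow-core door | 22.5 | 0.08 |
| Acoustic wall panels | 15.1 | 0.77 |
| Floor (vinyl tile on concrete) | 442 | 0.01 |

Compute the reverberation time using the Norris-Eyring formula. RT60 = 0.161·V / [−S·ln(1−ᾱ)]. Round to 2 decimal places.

Total surface area S = 377.7 + 442 + 14.7 + 22.5 + 15.1 + 442 = 1314.0 m^2.
Σ(Sᵢαᵢ) = 377.7·0.49 + 442·0.03 + 14.7·0.31 + 22.5·0.08 + 15.1·0.77 + 442·0.01 = 220.737.
ᾱ = 220.737 / 1314.0 = 0.1680.
−S·ln(1−ᾱ) = −1314.0 × ln(1 − 0.1680) = 241.675.
V = 26 × 17 × 5 = 2210 m³.
RT60 = 0.161 × 2210 / 241.675 = 1.47 s.

1.47 sec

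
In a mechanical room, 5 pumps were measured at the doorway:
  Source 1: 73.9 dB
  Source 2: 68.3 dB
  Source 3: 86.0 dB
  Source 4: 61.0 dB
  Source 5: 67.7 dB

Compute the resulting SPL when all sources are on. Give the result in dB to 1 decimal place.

86.4 dB

Sum in the linear (power) domain: Σ 10^(Lᵢ/10) = 10^(73.9/10) + 10^(68.3/10) + 10^(86.0/10) + 10^(61.0/10) + 10^(67.7/10) = 4.366e+08.
Back to dB: 10·log₁₀ Σ = 86.4 dB.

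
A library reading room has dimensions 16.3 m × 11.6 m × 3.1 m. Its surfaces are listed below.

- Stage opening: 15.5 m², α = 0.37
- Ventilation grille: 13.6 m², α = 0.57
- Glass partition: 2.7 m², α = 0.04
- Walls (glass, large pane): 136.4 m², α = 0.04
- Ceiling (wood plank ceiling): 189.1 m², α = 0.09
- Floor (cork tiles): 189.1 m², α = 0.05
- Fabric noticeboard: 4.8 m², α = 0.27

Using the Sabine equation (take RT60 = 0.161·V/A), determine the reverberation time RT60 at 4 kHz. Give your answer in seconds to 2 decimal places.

2.02 sec

A = Σ Sᵢαᵢ = 15.5·0.37 + 13.6·0.57 + 2.7·0.04 + 136.4·0.04 + 189.1·0.09 + 189.1·0.05 + 4.8·0.27 = 46.821 sabins.
V = 16.3·11.6·3.1 = 586.148 m³.
Sabine: RT60 = 0.161 × 586.148 / 46.821 = 2.02 s.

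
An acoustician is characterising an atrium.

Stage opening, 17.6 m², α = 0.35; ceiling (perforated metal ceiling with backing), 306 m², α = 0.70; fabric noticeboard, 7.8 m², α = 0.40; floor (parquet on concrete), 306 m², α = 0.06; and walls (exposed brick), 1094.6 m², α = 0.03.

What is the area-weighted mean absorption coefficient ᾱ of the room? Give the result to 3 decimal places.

0.159

Total surface area S = 1732.0 m².
Weighted sum Σ Sα = 274.678.
ᾱ = 274.678 / 1732.0 = 0.159.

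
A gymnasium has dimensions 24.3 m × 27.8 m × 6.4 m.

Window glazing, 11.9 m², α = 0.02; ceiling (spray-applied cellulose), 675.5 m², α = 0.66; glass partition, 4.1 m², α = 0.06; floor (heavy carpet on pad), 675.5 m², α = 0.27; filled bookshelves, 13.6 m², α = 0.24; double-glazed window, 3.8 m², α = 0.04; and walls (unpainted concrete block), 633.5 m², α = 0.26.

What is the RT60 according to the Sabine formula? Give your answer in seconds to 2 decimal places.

0.87 s

Summing Sᵢαᵢ: 0.238 + 445.830 + 0.246 + 182.385 + 3.264 + 0.152 + 164.710 → A = 796.825 sabins.
V = 24.3·27.8·6.4 = 4323.456 m³.
Sabine: RT60 = 0.161 × 4323.456 / 796.825 = 0.87 s.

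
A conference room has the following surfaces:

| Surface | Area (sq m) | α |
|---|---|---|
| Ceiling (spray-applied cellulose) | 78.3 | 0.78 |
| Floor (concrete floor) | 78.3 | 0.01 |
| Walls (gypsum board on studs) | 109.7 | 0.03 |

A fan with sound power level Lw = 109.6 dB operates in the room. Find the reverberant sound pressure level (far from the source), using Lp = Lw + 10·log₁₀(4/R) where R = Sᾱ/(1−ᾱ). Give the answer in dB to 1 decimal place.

A = 65.148 sabins; S = 266.3 sq m.
ᾱ = 0.2446, so room constant R = A/(1−ᾱ) = 86.243 sq m.
Lp = Lw + 10 log₁₀(4/R) = 109.6 -13.34 = 96.3 dB.

96.3 dB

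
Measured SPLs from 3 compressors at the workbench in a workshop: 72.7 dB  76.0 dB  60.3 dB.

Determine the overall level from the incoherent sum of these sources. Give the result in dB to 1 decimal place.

Σ 10^(Lᵢ/10) = 5.95e+07.
Back to dB: 10·log₁₀ Σ = 77.7 dB.

77.7 dB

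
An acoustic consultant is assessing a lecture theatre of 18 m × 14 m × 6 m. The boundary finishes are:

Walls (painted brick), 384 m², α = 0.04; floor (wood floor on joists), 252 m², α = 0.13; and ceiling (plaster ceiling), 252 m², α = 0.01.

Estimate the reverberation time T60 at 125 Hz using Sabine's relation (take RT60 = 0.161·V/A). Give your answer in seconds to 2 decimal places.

4.81 s

Total absorption A = 384×0.04 + 252×0.13 + 252×0.01
  = 15.360 + 32.760 + 2.520 = 50.640 m² sabins.
Room volume: 1512 m³.
Sabine: RT60 = 0.161 × 1512 / 50.640 = 4.81 s.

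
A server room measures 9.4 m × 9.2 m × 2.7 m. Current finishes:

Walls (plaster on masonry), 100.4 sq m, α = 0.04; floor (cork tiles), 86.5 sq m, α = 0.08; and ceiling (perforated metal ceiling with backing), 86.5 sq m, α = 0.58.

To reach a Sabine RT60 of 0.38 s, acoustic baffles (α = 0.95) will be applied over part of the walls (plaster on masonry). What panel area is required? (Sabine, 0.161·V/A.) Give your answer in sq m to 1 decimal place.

41.6

A₁ = Σ Sᵢαᵢ = 100.4*0.04 + 86.5*0.08 + 86.5*0.58 = 61.106 sabins.
V = 233.496 m³. Target absorption A₂ = 0.161 × 233.496 / 0.38 = 98.929 sabins.
ΔA needed = 98.929 − 61.106 = 37.823 sabins.
Net gain per sq m: Δα = 0.95 − 0.04 = 0.91.
Area = ΔA/Δα = 37.823/0.91 = 41.6 sq m.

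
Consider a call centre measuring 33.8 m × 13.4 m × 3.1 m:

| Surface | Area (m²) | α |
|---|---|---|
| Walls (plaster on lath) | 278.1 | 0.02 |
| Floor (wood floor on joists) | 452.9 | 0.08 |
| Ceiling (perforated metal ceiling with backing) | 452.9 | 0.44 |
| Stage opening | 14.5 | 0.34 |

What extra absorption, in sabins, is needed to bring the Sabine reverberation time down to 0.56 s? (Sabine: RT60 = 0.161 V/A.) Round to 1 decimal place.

157.7 sabins

Summing Sᵢαᵢ: 5.562 + 36.232 + 199.276 + 4.930 → A₁ = 246.000 sabins.
V = 1404.052 m³. Required absorption A₂ = 0.161 × 1404.052 / 0.56 = 403.665 sabins.
Additional absorption ΔA = 403.665 − 246.000 = 157.7 sabins.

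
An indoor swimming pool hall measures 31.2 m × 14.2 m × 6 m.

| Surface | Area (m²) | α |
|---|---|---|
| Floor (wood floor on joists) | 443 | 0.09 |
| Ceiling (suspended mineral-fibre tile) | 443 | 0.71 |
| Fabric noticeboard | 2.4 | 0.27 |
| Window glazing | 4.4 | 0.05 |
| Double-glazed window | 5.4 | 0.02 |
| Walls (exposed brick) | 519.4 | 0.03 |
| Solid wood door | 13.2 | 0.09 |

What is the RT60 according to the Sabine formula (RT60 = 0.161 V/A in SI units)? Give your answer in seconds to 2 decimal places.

Equivalent absorption area: A = 443*0.09 + 443*0.71 + 2.4*0.27 + 4.4*0.05 + 5.4*0.02 + 519.4*0.03 + 13.2*0.09 = 372.146 m².
Volume V = 31.2 × 14.2 × 6 = 2658.24 m³.
Sabine: RT60 = 0.161 × 2658.24 / 372.146 = 1.15 s.

1.15 s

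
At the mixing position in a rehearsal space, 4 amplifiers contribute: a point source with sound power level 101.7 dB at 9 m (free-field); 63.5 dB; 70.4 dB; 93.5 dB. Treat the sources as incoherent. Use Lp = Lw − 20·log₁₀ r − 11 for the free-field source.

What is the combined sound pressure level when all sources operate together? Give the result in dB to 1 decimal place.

93.6 dB

Source at 9 m: Lp = 101.7 − 20·log₁₀(9) − 11 = 71.6 dB.
Converting to relative power and adding: 10^(71.6/10) + 10^(63.5/10) + 10^(70.4/10) + 10^(93.5/10) = 2.266e+09.
Back to dB: 10·log₁₀ Σ = 93.6 dB.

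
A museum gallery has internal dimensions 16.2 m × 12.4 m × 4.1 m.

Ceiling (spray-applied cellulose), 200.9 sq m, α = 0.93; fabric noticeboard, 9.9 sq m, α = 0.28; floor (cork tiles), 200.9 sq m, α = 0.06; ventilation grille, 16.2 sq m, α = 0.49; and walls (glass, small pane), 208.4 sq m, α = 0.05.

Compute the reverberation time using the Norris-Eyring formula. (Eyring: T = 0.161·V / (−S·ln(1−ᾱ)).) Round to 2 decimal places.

Total surface area S = 200.9 + 9.9 + 200.9 + 16.2 + 208.4 = 636.3 sq m.
Absorption A = 200.9·0.93 + 9.9·0.28 + 200.9·0.06 + 16.2·0.49 + 208.4·0.05 = 220.021 sabins.
Mean coefficient ᾱ = A/S = 0.3458.
Eyring denominator: −S ln(1−ᾱ) = 270.009.
V = 16.2 × 12.4 × 4.1 = 823.608 m³.
RT60 = 0.161 × 823.608 / 270.009 = 0.49 s.

0.49 sec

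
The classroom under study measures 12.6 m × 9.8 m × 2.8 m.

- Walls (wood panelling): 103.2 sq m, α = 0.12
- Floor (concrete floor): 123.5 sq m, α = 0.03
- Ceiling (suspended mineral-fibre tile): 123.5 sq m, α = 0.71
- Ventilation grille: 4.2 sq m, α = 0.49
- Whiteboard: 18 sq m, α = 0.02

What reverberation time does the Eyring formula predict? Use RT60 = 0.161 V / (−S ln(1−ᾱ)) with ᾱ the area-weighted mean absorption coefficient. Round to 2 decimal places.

0.45 sec

S = Σ Sᵢ = 372.4 sq m.
Σ(Sᵢαᵢ) = 103.2×0.12 + 123.5×0.03 + 123.5×0.71 + 4.2×0.49 + 18×0.02 = 106.192.
ᾱ = 106.192 / 372.4 = 0.2852.
−S·ln(1−ᾱ) = −372.4 × ln(1 − 0.2852) = 125.034.
V = 12.6 × 9.8 × 2.8 = 345.744 m³.
T = 0.161·V/[−S·ln(1−ᾱ)] = 0.161·345.744/125.034 = 0.45 s.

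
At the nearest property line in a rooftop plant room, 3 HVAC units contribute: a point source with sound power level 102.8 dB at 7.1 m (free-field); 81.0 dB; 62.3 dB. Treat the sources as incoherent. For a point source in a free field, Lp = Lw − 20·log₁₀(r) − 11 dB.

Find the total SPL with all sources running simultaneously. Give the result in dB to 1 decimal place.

82.0 dB

Source at 7.1 m: Lp = 102.8 − 20·log₁₀(7.1) − 11 = 74.8 dB.
Σ 10^(Lᵢ/10) = 1.578e+08.
L_total = 10·log₁₀(1.578e+08) = 82.0 dB.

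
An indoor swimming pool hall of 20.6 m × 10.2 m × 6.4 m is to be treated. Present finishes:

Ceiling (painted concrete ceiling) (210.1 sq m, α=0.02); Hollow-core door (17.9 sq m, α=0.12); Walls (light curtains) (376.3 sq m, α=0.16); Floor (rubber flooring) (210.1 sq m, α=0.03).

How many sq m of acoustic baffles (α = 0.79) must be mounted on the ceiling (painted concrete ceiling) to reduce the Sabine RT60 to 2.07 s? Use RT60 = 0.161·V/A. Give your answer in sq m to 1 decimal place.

41.2

Summing Sᵢαᵢ: 4.202 + 2.148 + 60.208 + 6.303 → A₁ = 72.861 sabins.
V = 1344.768 m³. Target absorption A₂ = 0.161 × 1344.768 / 2.07 = 104.593 sabins.
ΔA needed = 104.593 − 72.861 = 31.732 sabins.
Net gain per sq m: Δα = 0.79 − 0.02 = 0.77.
Area = ΔA/Δα = 31.732/0.77 = 41.2 sq m.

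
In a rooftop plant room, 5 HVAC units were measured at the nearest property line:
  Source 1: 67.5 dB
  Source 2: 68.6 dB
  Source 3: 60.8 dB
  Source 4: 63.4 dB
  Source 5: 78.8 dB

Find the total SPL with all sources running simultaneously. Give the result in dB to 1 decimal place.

Sum in the linear (power) domain: Σ 10^(Lᵢ/10) = 10^(67.5/10) + 10^(68.6/10) + 10^(60.8/10) + 10^(63.4/10) + 10^(78.8/10) = 9.212e+07.
Back to dB: 10·log₁₀ Σ = 79.6 dB.

79.6 dB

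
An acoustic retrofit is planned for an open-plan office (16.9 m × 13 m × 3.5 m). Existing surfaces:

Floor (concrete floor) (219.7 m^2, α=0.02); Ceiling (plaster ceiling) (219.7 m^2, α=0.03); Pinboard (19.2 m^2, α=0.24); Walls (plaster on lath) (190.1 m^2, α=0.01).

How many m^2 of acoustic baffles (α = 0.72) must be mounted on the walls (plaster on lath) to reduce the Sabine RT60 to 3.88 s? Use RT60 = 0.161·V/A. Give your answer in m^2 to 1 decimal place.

20.3

Equivalent absorption area: A₁ = 219.7·0.02 + 219.7·0.03 + 19.2·0.24 + 190.1·0.01 = 17.494 m^2.
V = 768.95 m³. Target absorption A₂ = 0.161 × 768.95 / 3.88 = 31.907 sabins.
Absorption to add: 31.907 − 17.494 = 14.413 sabins.
Each m^2 of panel replacing the walls (plaster on lath) adds (0.72 − 0.01) = 0.71 sabins.
Area = ΔA/Δα = 14.413/0.71 = 20.3 m^2.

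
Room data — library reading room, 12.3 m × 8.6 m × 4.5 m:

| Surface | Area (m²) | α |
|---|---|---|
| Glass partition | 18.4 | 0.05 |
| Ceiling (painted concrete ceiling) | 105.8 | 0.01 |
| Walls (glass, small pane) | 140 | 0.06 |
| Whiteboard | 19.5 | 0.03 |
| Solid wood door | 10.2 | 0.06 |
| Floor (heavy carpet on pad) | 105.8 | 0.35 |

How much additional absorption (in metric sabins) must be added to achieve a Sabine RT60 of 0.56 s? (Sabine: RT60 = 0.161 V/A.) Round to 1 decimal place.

Summing Sᵢαᵢ: 0.920 + 1.058 + 8.400 + 0.585 + 0.612 + 37.030 → A₁ = 48.605 sabins.
For T = 0.56 s, need A₂ = 0.161·V/T = 0.161·476.01/0.56 = 136.853 sabins.
Additional absorption ΔA = 136.853 − 48.605 = 88.2 sabins.

88.2 sabins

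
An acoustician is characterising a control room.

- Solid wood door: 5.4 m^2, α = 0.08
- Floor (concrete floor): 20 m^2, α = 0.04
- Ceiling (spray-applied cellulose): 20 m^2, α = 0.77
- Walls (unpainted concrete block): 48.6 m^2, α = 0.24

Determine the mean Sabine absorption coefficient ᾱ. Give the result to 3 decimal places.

0.301

S = Σ Sᵢ = 5.4 + 20 + 20 + 48.6 = 94.0 m^2.
Σ(Sᵢαᵢ) = 5.4*0.08 + 20*0.04 + 20*0.77 + 48.6*0.24 = 28.296.
ᾱ = A/S = 0.301.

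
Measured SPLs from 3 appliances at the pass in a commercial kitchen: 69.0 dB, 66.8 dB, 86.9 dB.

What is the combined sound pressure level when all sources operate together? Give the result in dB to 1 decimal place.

Sum in the linear (power) domain: Σ 10^(Lᵢ/10) = 10^(69.0/10) + 10^(66.8/10) + 10^(86.9/10) = 5.025e+08.
Back to dB: 10·log₁₀ Σ = 87.0 dB.

87.0 dB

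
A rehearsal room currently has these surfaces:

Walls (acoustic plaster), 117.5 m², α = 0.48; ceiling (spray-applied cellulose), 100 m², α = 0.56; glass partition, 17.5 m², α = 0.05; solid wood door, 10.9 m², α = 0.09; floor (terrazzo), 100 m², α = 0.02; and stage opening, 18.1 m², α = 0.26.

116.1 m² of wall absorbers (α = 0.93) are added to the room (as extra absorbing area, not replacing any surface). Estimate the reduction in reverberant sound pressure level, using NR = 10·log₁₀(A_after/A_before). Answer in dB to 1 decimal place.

Summing Sᵢαᵢ: 56.400 + 56.000 + 0.875 + 0.981 + 2.000 + 4.706 → A_before = 120.962 sabins.
Treatment contributes 116.1·0.93 = 107.973 sabins.
New total A_after = 228.935 sabins.
Reduction = 10 log₁₀(A_after/A_before) = 10 log₁₀(1.8926) = 2.8 dB.

2.8 dB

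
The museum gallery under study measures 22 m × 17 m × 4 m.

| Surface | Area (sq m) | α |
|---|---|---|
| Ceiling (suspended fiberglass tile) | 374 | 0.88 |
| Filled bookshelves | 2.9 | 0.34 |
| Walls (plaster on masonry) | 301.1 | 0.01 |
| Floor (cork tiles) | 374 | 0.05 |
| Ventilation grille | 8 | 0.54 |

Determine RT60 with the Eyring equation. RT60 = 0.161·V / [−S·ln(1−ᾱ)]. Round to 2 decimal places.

0.55 s

S = Σ Sᵢ = 1060.0 sq m.
Absorption A = 374×0.88 + 2.9×0.34 + 301.1×0.01 + 374×0.05 + 8×0.54 = 356.137 sabins.
ᾱ = 356.137 / 1060.0 = 0.3360.
−S·ln(1−ᾱ) = −1060.0 × ln(1 − 0.3360) = 434.042.
V = 22 × 17 × 4 = 1496 m³.
RT60 = 0.161 × 1496 / 434.042 = 0.55 s.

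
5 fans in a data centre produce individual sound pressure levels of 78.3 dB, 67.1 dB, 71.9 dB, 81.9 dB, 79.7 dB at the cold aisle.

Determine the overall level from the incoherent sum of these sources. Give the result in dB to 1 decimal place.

85.3 dB

Σ 10^(Lᵢ/10) = 3.364e+08.
Back to dB: 10·log₁₀ Σ = 85.3 dB.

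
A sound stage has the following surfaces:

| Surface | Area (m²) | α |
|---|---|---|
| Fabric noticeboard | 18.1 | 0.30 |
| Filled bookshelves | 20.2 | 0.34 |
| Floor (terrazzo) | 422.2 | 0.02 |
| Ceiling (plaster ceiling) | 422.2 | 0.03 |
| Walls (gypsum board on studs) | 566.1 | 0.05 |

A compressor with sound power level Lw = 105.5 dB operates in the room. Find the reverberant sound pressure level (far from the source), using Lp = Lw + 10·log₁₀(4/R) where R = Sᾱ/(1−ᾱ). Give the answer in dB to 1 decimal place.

93.4 dB

Σ(Sᵢαᵢ) = 18.1·0.30 + 20.2·0.34 + 422.2·0.02 + 422.2·0.03 + 566.1·0.05 = 61.713; total area S = 1448.8 m².
ᾱ = 0.0426, so room constant R = A/(1−ᾱ) = 64.459 m².
Lp = Lw + 10 log₁₀(4/R) = 105.5 -12.07 = 93.4 dB.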